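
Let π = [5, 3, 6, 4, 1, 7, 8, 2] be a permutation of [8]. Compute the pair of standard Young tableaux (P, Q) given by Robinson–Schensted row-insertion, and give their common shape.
P = [1, 2, 7, 8] / [3, 4] / [5, 6];  Q = [1, 3, 6, 7] / [2, 4] / [5, 8];  common shape = (4, 2, 2)

Row-insert the values π_1, π_2, … into P one at a time, bumping the leftmost entry strictly greater than the inserted value down to the next row. The recording tableau Q records, in position (i, j), the step at which that cell was added to P.
  Insert 5 (step 1): P = [5];  Q = [1]
  Insert 3 (step 2): P = [3] / [5];  Q = [1] / [2]
  Insert 6 (step 3): P = [3, 6] / [5];  Q = [1, 3] / [2]
  Insert 4 (step 4): P = [3, 4] / [5, 6];  Q = [1, 3] / [2, 4]
  Insert 1 (step 5): P = [1, 4] / [3, 6] / [5];  Q = [1, 3] / [2, 4] / [5]
  Insert 7 (step 6): P = [1, 4, 7] / [3, 6] / [5];  Q = [1, 3, 6] / [2, 4] / [5]
  Insert 8 (step 7): P = [1, 4, 7, 8] / [3, 6] / [5];  Q = [1, 3, 6, 7] / [2, 4] / [5]
  Insert 2 (step 8): P = [1, 2, 7, 8] / [3, 4] / [5, 6];  Q = [1, 3, 6, 7] / [2, 4] / [5, 8]
Final shape: (4, 2, 2).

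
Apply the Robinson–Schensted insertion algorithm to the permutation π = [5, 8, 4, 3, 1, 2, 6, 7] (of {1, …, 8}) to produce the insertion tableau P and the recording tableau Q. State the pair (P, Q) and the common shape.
P = [1, 2, 6, 7] / [3, 8] / [4] / [5];  Q = [1, 2, 7, 8] / [3, 6] / [4] / [5];  common shape = (4, 2, 1, 1)

Row-insert the values π_1, π_2, … into P one at a time, bumping the leftmost entry strictly greater than the inserted value down to the next row. The recording tableau Q records, in position (i, j), the step at which that cell was added to P.
  Insert 5 (step 1): P = [5];  Q = [1]
  Insert 8 (step 2): P = [5, 8];  Q = [1, 2]
  Insert 4 (step 3): P = [4, 8] / [5];  Q = [1, 2] / [3]
  Insert 3 (step 4): P = [3, 8] / [4] / [5];  Q = [1, 2] / [3] / [4]
  Insert 1 (step 5): P = [1, 8] / [3] / [4] / [5];  Q = [1, 2] / [3] / [4] / [5]
  Insert 2 (step 6): P = [1, 2] / [3, 8] / [4] / [5];  Q = [1, 2] / [3, 6] / [4] / [5]
  Insert 6 (step 7): P = [1, 2, 6] / [3, 8] / [4] / [5];  Q = [1, 2, 7] / [3, 6] / [4] / [5]
  Insert 7 (step 8): P = [1, 2, 6, 7] / [3, 8] / [4] / [5];  Q = [1, 2, 7, 8] / [3, 6] / [4] / [5]
Final shape: (4, 2, 1, 1).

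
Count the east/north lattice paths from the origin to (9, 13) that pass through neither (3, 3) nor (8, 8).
Number of paths = 290280

Inclusion–exclusion. Total paths: C(22, 9) = 497420. Through P₁: C(6, 3)·C(16, 6) = 160160. Through P₂: C(16, 8)·C(6, 1) = 77220. Since P₁ is strictly southwest of P₂, a monotone path through both must visit P₁ then P₂; paths through both = C(6, 3)·C(10, 5)·C(6, 1) = 30240. Avoid both = 497420 − 160160 − 77220 + 30240 = 290280.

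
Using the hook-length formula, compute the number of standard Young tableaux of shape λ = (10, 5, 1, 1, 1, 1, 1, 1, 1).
# SYT of shape (10, 5, 1, 1, 1, 1, 1, 1, 1) = 71131060

Hook-length formula: f^λ = n! / Π hook(c), product over all cells c of the Young diagram. For λ = (10, 5, 1, 1, 1, 1, 1, 1, 1), n = 22 boxes. Hook lengths by row (left-to-right, top-to-bottom): [18, 10, 9, 8, 7, 5, 4, 3, 2, 1]; [12, 4, 3, 2, 1]; [7]; [6]; [5]; [4]; [3]; [2]; [1]. Product of hooks = 15801827328000. So f^λ = 22! / 15801827328000 = 1124000727777607680000 / 15801827328000 = 71131060.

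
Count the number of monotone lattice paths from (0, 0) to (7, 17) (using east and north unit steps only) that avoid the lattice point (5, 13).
Number of paths = 217584

Total paths from (0, 0) to (7, 17): C(24, 7) = 346104. Paths through (5, 13): (paths (0, 0) → (5, 13)) × (paths (5, 13) → (7, 17)) = C(18, 5) · C(6, 2) = 8568 · 15 = 128520. Avoidance count = 346104 − 128520 = 217584.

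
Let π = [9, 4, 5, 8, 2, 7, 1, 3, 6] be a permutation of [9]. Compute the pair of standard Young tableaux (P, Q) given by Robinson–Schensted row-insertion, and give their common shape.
P = [1, 3, 6] / [2, 5, 7] / [4, 8] / [9];  Q = [1, 3, 4] / [2, 6, 9] / [5, 8] / [7];  common shape = (3, 3, 2, 1)

Row-insert the values π_1, π_2, … into P one at a time, bumping the leftmost entry strictly greater than the inserted value down to the next row. The recording tableau Q records, in position (i, j), the step at which that cell was added to P.
  Insert 9 (step 1): P = [9];  Q = [1]
  Insert 4 (step 2): P = [4] / [9];  Q = [1] / [2]
  Insert 5 (step 3): P = [4, 5] / [9];  Q = [1, 3] / [2]
  Insert 8 (step 4): P = [4, 5, 8] / [9];  Q = [1, 3, 4] / [2]
  Insert 2 (step 5): P = [2, 5, 8] / [4] / [9];  Q = [1, 3, 4] / [2] / [5]
  Insert 7 (step 6): P = [2, 5, 7] / [4, 8] / [9];  Q = [1, 3, 4] / [2, 6] / [5]
  Insert 1 (step 7): P = [1, 5, 7] / [2, 8] / [4] / [9];  Q = [1, 3, 4] / [2, 6] / [5] / [7]
  Insert 3 (step 8): P = [1, 3, 7] / [2, 5] / [4, 8] / [9];  Q = [1, 3, 4] / [2, 6] / [5, 8] / [7]
  Insert 6 (step 9): P = [1, 3, 6] / [2, 5, 7] / [4, 8] / [9];  Q = [1, 3, 4] / [2, 6, 9] / [5, 8] / [7]
Final shape: (3, 3, 2, 1).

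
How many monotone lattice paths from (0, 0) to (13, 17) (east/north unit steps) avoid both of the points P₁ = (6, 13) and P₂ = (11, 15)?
Number of paths = 67867962

Inclusion–exclusion. Total paths: C(30, 13) = 119759850. Through P₁: C(19, 6)·C(11, 7) = 8953560. Through P₂: C(26, 11)·C(4, 2) = 46356960. Since P₁ is strictly southwest of P₂, a monotone path through both must visit P₁ then P₂; paths through both = C(19, 6)·C(7, 5)·C(4, 2) = 3418632. Avoid both = 119759850 − 8953560 − 46356960 + 3418632 = 67867962.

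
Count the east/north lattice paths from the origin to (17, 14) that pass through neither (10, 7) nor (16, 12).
Number of paths = 134126652

Inclusion–exclusion. Total paths: C(31, 17) = 265182525. Through P₁: C(17, 10)·C(14, 7) = 66745536. Through P₂: C(28, 16)·C(3, 1) = 91265265. Since P₁ is strictly southwest of P₂, a monotone path through both must visit P₁ then P₂; paths through both = C(17, 10)·C(11, 6)·C(3, 1) = 26954928. Avoid both = 265182525 − 66745536 − 91265265 + 26954928 = 134126652.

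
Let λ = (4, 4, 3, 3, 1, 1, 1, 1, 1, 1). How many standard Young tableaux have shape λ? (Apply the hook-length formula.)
# SYT of shape (4, 4, 3, 3, 1, 1, 1, 1, 1, 1) = 16713312

Hook-length formula: f^λ = n! / Π hook(c), product over all cells c of the Young diagram. For λ = (4, 4, 3, 3, 1, 1, 1, 1, 1, 1), n = 20 boxes. Hook lengths by row (left-to-right, top-to-bottom): [13, 6, 5, 2]; [12, 5, 4, 1]; [10, 3, 2]; [9, 2, 1]; [6]; [5]; [4]; [3]; [2]; [1]. Product of hooks = 145566720000. So f^λ = 20! / 145566720000 = 2432902008176640000 / 145566720000 = 16713312.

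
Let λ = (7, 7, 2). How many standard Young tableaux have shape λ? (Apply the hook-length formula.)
# SYT of shape (7, 7, 2) = 30030

Hook-length formula: f^λ = n! / Π hook(c), product over all cells c of the Young diagram. For λ = (7, 7, 2), n = 16 boxes. Hook lengths by row (left-to-right, top-to-bottom): [9, 8, 6, 5, 4, 3, 2]; [8, 7, 5, 4, 3, 2, 1]; [2, 1]. Product of hooks = 696729600. So f^λ = 16! / 696729600 = 20922789888000 / 696729600 = 30030.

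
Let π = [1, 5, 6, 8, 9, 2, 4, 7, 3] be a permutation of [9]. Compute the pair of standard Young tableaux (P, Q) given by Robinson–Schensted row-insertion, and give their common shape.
P = [1, 2, 3, 7, 9] / [4, 6, 8] / [5];  Q = [1, 2, 3, 4, 5] / [6, 7, 8] / [9];  common shape = (5, 3, 1)

Row-insert the values π_1, π_2, … into P one at a time, bumping the leftmost entry strictly greater than the inserted value down to the next row. The recording tableau Q records, in position (i, j), the step at which that cell was added to P.
  Insert 1 (step 1): P = [1];  Q = [1]
  Insert 5 (step 2): P = [1, 5];  Q = [1, 2]
  Insert 6 (step 3): P = [1, 5, 6];  Q = [1, 2, 3]
  Insert 8 (step 4): P = [1, 5, 6, 8];  Q = [1, 2, 3, 4]
  Insert 9 (step 5): P = [1, 5, 6, 8, 9];  Q = [1, 2, 3, 4, 5]
  Insert 2 (step 6): P = [1, 2, 6, 8, 9] / [5];  Q = [1, 2, 3, 4, 5] / [6]
  Insert 4 (step 7): P = [1, 2, 4, 8, 9] / [5, 6];  Q = [1, 2, 3, 4, 5] / [6, 7]
  Insert 7 (step 8): P = [1, 2, 4, 7, 9] / [5, 6, 8];  Q = [1, 2, 3, 4, 5] / [6, 7, 8]
  Insert 3 (step 9): P = [1, 2, 3, 7, 9] / [4, 6, 8] / [5];  Q = [1, 2, 3, 4, 5] / [6, 7, 8] / [9]
Final shape: (5, 3, 1).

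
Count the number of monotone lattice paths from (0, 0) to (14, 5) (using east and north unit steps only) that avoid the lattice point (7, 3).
Number of paths = 7308

Total paths from (0, 0) to (14, 5): C(19, 14) = 11628. Paths through (7, 3): (paths (0, 0) → (7, 3)) × (paths (7, 3) → (14, 5)) = C(10, 7) · C(9, 7) = 120 · 36 = 4320. Avoidance count = 11628 − 4320 = 7308.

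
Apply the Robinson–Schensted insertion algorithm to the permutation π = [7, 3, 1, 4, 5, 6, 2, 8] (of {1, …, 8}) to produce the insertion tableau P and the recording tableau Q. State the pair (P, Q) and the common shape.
P = [1, 2, 5, 6, 8] / [3, 4] / [7];  Q = [1, 4, 5, 6, 8] / [2, 7] / [3];  common shape = (5, 2, 1)

Row-insert the values π_1, π_2, … into P one at a time, bumping the leftmost entry strictly greater than the inserted value down to the next row. The recording tableau Q records, in position (i, j), the step at which that cell was added to P.
  Insert 7 (step 1): P = [7];  Q = [1]
  Insert 3 (step 2): P = [3] / [7];  Q = [1] / [2]
  Insert 1 (step 3): P = [1] / [3] / [7];  Q = [1] / [2] / [3]
  Insert 4 (step 4): P = [1, 4] / [3] / [7];  Q = [1, 4] / [2] / [3]
  Insert 5 (step 5): P = [1, 4, 5] / [3] / [7];  Q = [1, 4, 5] / [2] / [3]
  Insert 6 (step 6): P = [1, 4, 5, 6] / [3] / [7];  Q = [1, 4, 5, 6] / [2] / [3]
  Insert 2 (step 7): P = [1, 2, 5, 6] / [3, 4] / [7];  Q = [1, 4, 5, 6] / [2, 7] / [3]
  Insert 8 (step 8): P = [1, 2, 5, 6, 8] / [3, 4] / [7];  Q = [1, 4, 5, 6, 8] / [2, 7] / [3]
Final shape: (5, 2, 1).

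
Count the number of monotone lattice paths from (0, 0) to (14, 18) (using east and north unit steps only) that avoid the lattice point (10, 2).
Number of paths = 471115830

Total paths from (0, 0) to (14, 18): C(32, 14) = 471435600. Paths through (10, 2): (paths (0, 0) → (10, 2)) × (paths (10, 2) → (14, 18)) = C(12, 10) · C(20, 4) = 66 · 4845 = 319770. Avoidance count = 471435600 − 319770 = 471115830.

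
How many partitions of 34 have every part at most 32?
p(34, parts ≤ 32) = 12308

Use the recurrence p(n, m) = p(n, m−1) + p(n−m, m): either the largest part is < m (count p(n, m−1)) or the largest part is exactly m (remove one copy of m, count p(n−m, m)). With p(0, ·) = 1 this gives p(34, parts ≤ 32) = 12308. (By conjugating Young diagrams, this also counts partitions of 34 into at most 32 parts.)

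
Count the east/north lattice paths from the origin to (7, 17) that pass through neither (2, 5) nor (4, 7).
Number of paths = 157812

Inclusion–exclusion. Total paths: C(24, 7) = 346104. Through P₁: C(7, 2)·C(17, 5) = 129948. Through P₂: C(11, 4)·C(13, 3) = 94380. Since P₁ is strictly southwest of P₂, a monotone path through both must visit P₁ then P₂; paths through both = C(7, 2)·C(4, 2)·C(13, 3) = 36036. Avoid both = 346104 − 129948 − 94380 + 36036 = 157812.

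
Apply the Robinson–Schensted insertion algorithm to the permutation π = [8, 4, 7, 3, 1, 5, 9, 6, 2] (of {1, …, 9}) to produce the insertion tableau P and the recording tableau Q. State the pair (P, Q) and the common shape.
P = [1, 2, 6] / [3, 5, 9] / [4, 7] / [8];  Q = [1, 3, 7] / [2, 6, 8] / [4, 9] / [5];  common shape = (3, 3, 2, 1)

Row-insert the values π_1, π_2, … into P one at a time, bumping the leftmost entry strictly greater than the inserted value down to the next row. The recording tableau Q records, in position (i, j), the step at which that cell was added to P.
  Insert 8 (step 1): P = [8];  Q = [1]
  Insert 4 (step 2): P = [4] / [8];  Q = [1] / [2]
  Insert 7 (step 3): P = [4, 7] / [8];  Q = [1, 3] / [2]
  Insert 3 (step 4): P = [3, 7] / [4] / [8];  Q = [1, 3] / [2] / [4]
  Insert 1 (step 5): P = [1, 7] / [3] / [4] / [8];  Q = [1, 3] / [2] / [4] / [5]
  Insert 5 (step 6): P = [1, 5] / [3, 7] / [4] / [8];  Q = [1, 3] / [2, 6] / [4] / [5]
  Insert 9 (step 7): P = [1, 5, 9] / [3, 7] / [4] / [8];  Q = [1, 3, 7] / [2, 6] / [4] / [5]
  Insert 6 (step 8): P = [1, 5, 6] / [3, 7, 9] / [4] / [8];  Q = [1, 3, 7] / [2, 6, 8] / [4] / [5]
  Insert 2 (step 9): P = [1, 2, 6] / [3, 5, 9] / [4, 7] / [8];  Q = [1, 3, 7] / [2, 6, 8] / [4, 9] / [5]
Final shape: (3, 3, 2, 1).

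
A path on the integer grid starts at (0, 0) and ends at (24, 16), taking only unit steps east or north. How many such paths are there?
Number of paths = 62852101650

A monotone lattice path from (0, 0) to (24, 16) consists of 24 east steps and 16 north steps in some order, so it is determined by which 24 of the 40 steps are east. The count is C(40, 24) = 62852101650.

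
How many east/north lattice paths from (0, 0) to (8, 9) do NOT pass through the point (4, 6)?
Number of paths = 16960

Total paths from (0, 0) to (8, 9): C(17, 8) = 24310. Paths through (4, 6): (paths (0, 0) → (4, 6)) × (paths (4, 6) → (8, 9)) = C(10, 4) · C(7, 4) = 210 · 35 = 7350. Avoidance count = 24310 − 7350 = 16960.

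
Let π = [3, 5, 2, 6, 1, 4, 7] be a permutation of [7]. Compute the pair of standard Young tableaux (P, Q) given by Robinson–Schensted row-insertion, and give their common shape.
P = [1, 4, 6, 7] / [2, 5] / [3];  Q = [1, 2, 4, 7] / [3, 6] / [5];  common shape = (4, 2, 1)

Row-insert the values π_1, π_2, … into P one at a time, bumping the leftmost entry strictly greater than the inserted value down to the next row. The recording tableau Q records, in position (i, j), the step at which that cell was added to P.
  Insert 3 (step 1): P = [3];  Q = [1]
  Insert 5 (step 2): P = [3, 5];  Q = [1, 2]
  Insert 2 (step 3): P = [2, 5] / [3];  Q = [1, 2] / [3]
  Insert 6 (step 4): P = [2, 5, 6] / [3];  Q = [1, 2, 4] / [3]
  Insert 1 (step 5): P = [1, 5, 6] / [2] / [3];  Q = [1, 2, 4] / [3] / [5]
  Insert 4 (step 6): P = [1, 4, 6] / [2, 5] / [3];  Q = [1, 2, 4] / [3, 6] / [5]
  Insert 7 (step 7): P = [1, 4, 6, 7] / [2, 5] / [3];  Q = [1, 2, 4, 7] / [3, 6] / [5]
Final shape: (4, 2, 1).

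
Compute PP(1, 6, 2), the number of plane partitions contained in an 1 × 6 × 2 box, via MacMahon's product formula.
PP(1, 6, 2) = 28

Evaluate the triple product over i = 1..1, j = 1..6, k = 1..2. The factors are (2/1) · (3/2) · (3/2) · (4/3) · (4/3) · (5/4) · (5/4) · (6/5) · … (12 factors total). The numerators and denominators telescope so the product is an integer; carrying out the multiplication exactly gives PP(1, 6, 2) = 28.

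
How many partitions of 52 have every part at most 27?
p(52, parts ≤ 27) = 274251

Use the recurrence p(n, m) = p(n, m−1) + p(n−m, m): either the largest part is < m (count p(n, m−1)) or the largest part is exactly m (remove one copy of m, count p(n−m, m)). With p(0, ·) = 1 this gives p(52, parts ≤ 27) = 274251. (By conjugating Young diagrams, this also counts partitions of 52 into at most 27 parts.)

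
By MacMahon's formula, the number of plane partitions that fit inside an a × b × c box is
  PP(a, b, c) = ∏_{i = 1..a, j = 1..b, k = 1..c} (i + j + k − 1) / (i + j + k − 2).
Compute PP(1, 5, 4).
PP(1, 5, 4) = 126

Evaluate the triple product over i = 1..1, j = 1..5, k = 1..4. The factors are (2/1) · (3/2) · (4/3) · (5/4) · (3/2) · (4/3) · (5/4) · (6/5) · … (20 factors total). The numerators and denominators telescope so the product is an integer; carrying out the multiplication exactly gives PP(1, 5, 4) = 126.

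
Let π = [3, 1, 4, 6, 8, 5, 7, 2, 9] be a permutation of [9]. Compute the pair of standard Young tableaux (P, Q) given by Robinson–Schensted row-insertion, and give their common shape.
P = [1, 2, 5, 7, 9] / [3, 4, 8] / [6];  Q = [1, 3, 4, 5, 9] / [2, 6, 7] / [8];  common shape = (5, 3, 1)

Row-insert the values π_1, π_2, … into P one at a time, bumping the leftmost entry strictly greater than the inserted value down to the next row. The recording tableau Q records, in position (i, j), the step at which that cell was added to P.
  Insert 3 (step 1): P = [3];  Q = [1]
  Insert 1 (step 2): P = [1] / [3];  Q = [1] / [2]
  Insert 4 (step 3): P = [1, 4] / [3];  Q = [1, 3] / [2]
  Insert 6 (step 4): P = [1, 4, 6] / [3];  Q = [1, 3, 4] / [2]
  Insert 8 (step 5): P = [1, 4, 6, 8] / [3];  Q = [1, 3, 4, 5] / [2]
  Insert 5 (step 6): P = [1, 4, 5, 8] / [3, 6];  Q = [1, 3, 4, 5] / [2, 6]
  Insert 7 (step 7): P = [1, 4, 5, 7] / [3, 6, 8];  Q = [1, 3, 4, 5] / [2, 6, 7]
  Insert 2 (step 8): P = [1, 2, 5, 7] / [3, 4, 8] / [6];  Q = [1, 3, 4, 5] / [2, 6, 7] / [8]
  Insert 9 (step 9): P = [1, 2, 5, 7, 9] / [3, 4, 8] / [6];  Q = [1, 3, 4, 5, 9] / [2, 6, 7] / [8]
Final shape: (5, 3, 1).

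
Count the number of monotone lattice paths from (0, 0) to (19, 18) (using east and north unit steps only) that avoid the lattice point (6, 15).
Number of paths = 17642244060

Total paths from (0, 0) to (19, 18): C(37, 19) = 17672631900. Paths through (6, 15): (paths (0, 0) → (6, 15)) × (paths (6, 15) → (19, 18)) = C(21, 6) · C(16, 13) = 54264 · 560 = 30387840. Avoidance count = 17672631900 − 30387840 = 17642244060.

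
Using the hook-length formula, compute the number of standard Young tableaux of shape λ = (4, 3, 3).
# SYT of shape (4, 3, 3) = 210

Hook-length formula: f^λ = n! / Π hook(c), product over all cells c of the Young diagram. For λ = (4, 3, 3), n = 10 boxes. Hook lengths by row (left-to-right, top-to-bottom): [6, 5, 4, 1]; [4, 3, 2]; [3, 2, 1]. Product of hooks = 17280. So f^λ = 10! / 17280 = 3628800 / 17280 = 210.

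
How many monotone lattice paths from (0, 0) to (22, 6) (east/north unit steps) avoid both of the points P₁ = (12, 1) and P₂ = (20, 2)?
Number of paths = 335991

Inclusion–exclusion. Total paths: C(28, 22) = 376740. Through P₁: C(13, 12)·C(15, 10) = 39039. Through P₂: C(22, 20)·C(6, 2) = 3465. Since P₁ is strictly southwest of P₂, a monotone path through both must visit P₁ then P₂; paths through both = C(13, 12)·C(9, 8)·C(6, 2) = 1755. Avoid both = 376740 − 39039 − 3465 + 1755 = 335991.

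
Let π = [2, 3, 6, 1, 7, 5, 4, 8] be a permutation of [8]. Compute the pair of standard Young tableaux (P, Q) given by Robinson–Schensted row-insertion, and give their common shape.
P = [1, 3, 4, 7, 8] / [2, 5] / [6];  Q = [1, 2, 3, 5, 8] / [4, 6] / [7];  common shape = (5, 2, 1)

Row-insert the values π_1, π_2, … into P one at a time, bumping the leftmost entry strictly greater than the inserted value down to the next row. The recording tableau Q records, in position (i, j), the step at which that cell was added to P.
  Insert 2 (step 1): P = [2];  Q = [1]
  Insert 3 (step 2): P = [2, 3];  Q = [1, 2]
  Insert 6 (step 3): P = [2, 3, 6];  Q = [1, 2, 3]
  Insert 1 (step 4): P = [1, 3, 6] / [2];  Q = [1, 2, 3] / [4]
  Insert 7 (step 5): P = [1, 3, 6, 7] / [2];  Q = [1, 2, 3, 5] / [4]
  Insert 5 (step 6): P = [1, 3, 5, 7] / [2, 6];  Q = [1, 2, 3, 5] / [4, 6]
  Insert 4 (step 7): P = [1, 3, 4, 7] / [2, 5] / [6];  Q = [1, 2, 3, 5] / [4, 6] / [7]
  Insert 8 (step 8): P = [1, 3, 4, 7, 8] / [2, 5] / [6];  Q = [1, 2, 3, 5, 8] / [4, 6] / [7]
Final shape: (5, 2, 1).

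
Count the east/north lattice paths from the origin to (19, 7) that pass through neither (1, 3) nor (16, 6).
Number of paths = 343144

Inclusion–exclusion. Total paths: C(26, 19) = 657800. Through P₁: C(4, 1)·C(22, 18) = 29260. Through P₂: C(22, 16)·C(4, 3) = 298452. Since P₁ is strictly southwest of P₂, a monotone path through both must visit P₁ then P₂; paths through both = C(4, 1)·C(18, 15)·C(4, 3) = 13056. Avoid both = 657800 − 29260 − 298452 + 13056 = 343144.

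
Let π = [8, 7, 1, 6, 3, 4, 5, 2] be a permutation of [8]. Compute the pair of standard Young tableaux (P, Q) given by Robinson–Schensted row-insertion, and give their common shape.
P = [1, 2, 4, 5] / [3] / [6] / [7] / [8];  Q = [1, 4, 6, 7] / [2] / [3] / [5] / [8];  common shape = (4, 1, 1, 1, 1)

Row-insert the values π_1, π_2, … into P one at a time, bumping the leftmost entry strictly greater than the inserted value down to the next row. The recording tableau Q records, in position (i, j), the step at which that cell was added to P.
  Insert 8 (step 1): P = [8];  Q = [1]
  Insert 7 (step 2): P = [7] / [8];  Q = [1] / [2]
  Insert 1 (step 3): P = [1] / [7] / [8];  Q = [1] / [2] / [3]
  Insert 6 (step 4): P = [1, 6] / [7] / [8];  Q = [1, 4] / [2] / [3]
  Insert 3 (step 5): P = [1, 3] / [6] / [7] / [8];  Q = [1, 4] / [2] / [3] / [5]
  Insert 4 (step 6): P = [1, 3, 4] / [6] / [7] / [8];  Q = [1, 4, 6] / [2] / [3] / [5]
  Insert 5 (step 7): P = [1, 3, 4, 5] / [6] / [7] / [8];  Q = [1, 4, 6, 7] / [2] / [3] / [5]
  Insert 2 (step 8): P = [1, 2, 4, 5] / [3] / [6] / [7] / [8];  Q = [1, 4, 6, 7] / [2] / [3] / [5] / [8]
Final shape: (4, 1, 1, 1, 1).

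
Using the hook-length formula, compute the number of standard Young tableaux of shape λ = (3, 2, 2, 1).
# SYT of shape (3, 2, 2, 1) = 70

Hook-length formula: f^λ = n! / Π hook(c), product over all cells c of the Young diagram. For λ = (3, 2, 2, 1), n = 8 boxes. Hook lengths by row (left-to-right, top-to-bottom): [6, 4, 1]; [4, 2]; [3, 1]; [1]. Product of hooks = 576. So f^λ = 8! / 576 = 40320 / 576 = 70.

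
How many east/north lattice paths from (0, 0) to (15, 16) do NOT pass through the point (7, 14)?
Number of paths = 295307595

Total paths from (0, 0) to (15, 16): C(31, 15) = 300540195. Paths through (7, 14): (paths (0, 0) → (7, 14)) × (paths (7, 14) → (15, 16)) = C(21, 7) · C(10, 8) = 116280 · 45 = 5232600. Avoidance count = 300540195 − 5232600 = 295307595.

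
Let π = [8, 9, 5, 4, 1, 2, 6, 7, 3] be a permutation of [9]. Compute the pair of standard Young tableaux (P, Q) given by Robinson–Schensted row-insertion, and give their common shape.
P = [1, 2, 3, 7] / [4, 6] / [5, 9] / [8];  Q = [1, 2, 7, 8] / [3, 6] / [4, 9] / [5];  common shape = (4, 2, 2, 1)

Row-insert the values π_1, π_2, … into P one at a time, bumping the leftmost entry strictly greater than the inserted value down to the next row. The recording tableau Q records, in position (i, j), the step at which that cell was added to P.
  Insert 8 (step 1): P = [8];  Q = [1]
  Insert 9 (step 2): P = [8, 9];  Q = [1, 2]
  Insert 5 (step 3): P = [5, 9] / [8];  Q = [1, 2] / [3]
  Insert 4 (step 4): P = [4, 9] / [5] / [8];  Q = [1, 2] / [3] / [4]
  Insert 1 (step 5): P = [1, 9] / [4] / [5] / [8];  Q = [1, 2] / [3] / [4] / [5]
  Insert 2 (step 6): P = [1, 2] / [4, 9] / [5] / [8];  Q = [1, 2] / [3, 6] / [4] / [5]
  Insert 6 (step 7): P = [1, 2, 6] / [4, 9] / [5] / [8];  Q = [1, 2, 7] / [3, 6] / [4] / [5]
  Insert 7 (step 8): P = [1, 2, 6, 7] / [4, 9] / [5] / [8];  Q = [1, 2, 7, 8] / [3, 6] / [4] / [5]
  Insert 3 (step 9): P = [1, 2, 3, 7] / [4, 6] / [5, 9] / [8];  Q = [1, 2, 7, 8] / [3, 6] / [4, 9] / [5]
Final shape: (4, 2, 2, 1).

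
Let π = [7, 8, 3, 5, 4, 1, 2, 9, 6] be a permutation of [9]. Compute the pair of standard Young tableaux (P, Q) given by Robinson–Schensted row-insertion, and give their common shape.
P = [1, 2, 6] / [3, 4, 9] / [5, 8] / [7];  Q = [1, 2, 8] / [3, 4, 9] / [5, 7] / [6];  common shape = (3, 3, 2, 1)

Row-insert the values π_1, π_2, … into P one at a time, bumping the leftmost entry strictly greater than the inserted value down to the next row. The recording tableau Q records, in position (i, j), the step at which that cell was added to P.
  Insert 7 (step 1): P = [7];  Q = [1]
  Insert 8 (step 2): P = [7, 8];  Q = [1, 2]
  Insert 3 (step 3): P = [3, 8] / [7];  Q = [1, 2] / [3]
  Insert 5 (step 4): P = [3, 5] / [7, 8];  Q = [1, 2] / [3, 4]
  Insert 4 (step 5): P = [3, 4] / [5, 8] / [7];  Q = [1, 2] / [3, 4] / [5]
  Insert 1 (step 6): P = [1, 4] / [3, 8] / [5] / [7];  Q = [1, 2] / [3, 4] / [5] / [6]
  Insert 2 (step 7): P = [1, 2] / [3, 4] / [5, 8] / [7];  Q = [1, 2] / [3, 4] / [5, 7] / [6]
  Insert 9 (step 8): P = [1, 2, 9] / [3, 4] / [5, 8] / [7];  Q = [1, 2, 8] / [3, 4] / [5, 7] / [6]
  Insert 6 (step 9): P = [1, 2, 6] / [3, 4, 9] / [5, 8] / [7];  Q = [1, 2, 8] / [3, 4, 9] / [5, 7] / [6]
Final shape: (3, 3, 2, 1).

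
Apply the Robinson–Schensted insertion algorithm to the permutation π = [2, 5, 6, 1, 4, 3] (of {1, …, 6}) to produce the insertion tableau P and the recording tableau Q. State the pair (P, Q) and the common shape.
P = [1, 3, 6] / [2, 4] / [5];  Q = [1, 2, 3] / [4, 5] / [6];  common shape = (3, 2, 1)

Row-insert the values π_1, π_2, … into P one at a time, bumping the leftmost entry strictly greater than the inserted value down to the next row. The recording tableau Q records, in position (i, j), the step at which that cell was added to P.
  Insert 2 (step 1): P = [2];  Q = [1]
  Insert 5 (step 2): P = [2, 5];  Q = [1, 2]
  Insert 6 (step 3): P = [2, 5, 6];  Q = [1, 2, 3]
  Insert 1 (step 4): P = [1, 5, 6] / [2];  Q = [1, 2, 3] / [4]
  Insert 4 (step 5): P = [1, 4, 6] / [2, 5];  Q = [1, 2, 3] / [4, 5]
  Insert 3 (step 6): P = [1, 3, 6] / [2, 4] / [5];  Q = [1, 2, 3] / [4, 5] / [6]
Final shape: (3, 2, 1).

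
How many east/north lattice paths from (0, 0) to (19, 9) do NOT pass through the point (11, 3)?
Number of paths = 5813808

Total paths from (0, 0) to (19, 9): C(28, 19) = 6906900. Paths through (11, 3): (paths (0, 0) → (11, 3)) × (paths (11, 3) → (19, 9)) = C(14, 11) · C(14, 8) = 364 · 3003 = 1093092. Avoidance count = 6906900 − 1093092 = 5813808.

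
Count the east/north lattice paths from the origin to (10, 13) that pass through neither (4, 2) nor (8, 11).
Number of paths = 569284

Inclusion–exclusion. Total paths: C(23, 10) = 1144066. Through P₁: C(6, 4)·C(17, 6) = 185640. Through P₂: C(19, 8)·C(4, 2) = 453492. Since P₁ is strictly southwest of P₂, a monotone path through both must visit P₁ then P₂; paths through both = C(6, 4)·C(13, 4)·C(4, 2) = 64350. Avoid both = 1144066 − 185640 − 453492 + 64350 = 569284.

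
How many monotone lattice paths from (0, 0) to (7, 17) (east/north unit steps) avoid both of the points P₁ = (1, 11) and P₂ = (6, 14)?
Number of paths = 182664

Inclusion–exclusion. Total paths: C(24, 7) = 346104. Through P₁: C(12, 1)·C(12, 6) = 11088. Through P₂: C(20, 6)·C(4, 1) = 155040. Since P₁ is strictly southwest of P₂, a monotone path through both must visit P₁ then P₂; paths through both = C(12, 1)·C(8, 5)·C(4, 1) = 2688. Avoid both = 346104 − 11088 − 155040 + 2688 = 182664.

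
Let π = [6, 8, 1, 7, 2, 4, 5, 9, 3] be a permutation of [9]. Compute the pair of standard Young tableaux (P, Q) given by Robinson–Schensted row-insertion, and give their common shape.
P = [1, 2, 3, 5, 9] / [4, 7] / [6] / [8];  Q = [1, 2, 6, 7, 8] / [3, 4] / [5] / [9];  common shape = (5, 2, 1, 1)

Row-insert the values π_1, π_2, … into P one at a time, bumping the leftmost entry strictly greater than the inserted value down to the next row. The recording tableau Q records, in position (i, j), the step at which that cell was added to P.
  Insert 6 (step 1): P = [6];  Q = [1]
  Insert 8 (step 2): P = [6, 8];  Q = [1, 2]
  Insert 1 (step 3): P = [1, 8] / [6];  Q = [1, 2] / [3]
  Insert 7 (step 4): P = [1, 7] / [6, 8];  Q = [1, 2] / [3, 4]
  Insert 2 (step 5): P = [1, 2] / [6, 7] / [8];  Q = [1, 2] / [3, 4] / [5]
  Insert 4 (step 6): P = [1, 2, 4] / [6, 7] / [8];  Q = [1, 2, 6] / [3, 4] / [5]
  Insert 5 (step 7): P = [1, 2, 4, 5] / [6, 7] / [8];  Q = [1, 2, 6, 7] / [3, 4] / [5]
  Insert 9 (step 8): P = [1, 2, 4, 5, 9] / [6, 7] / [8];  Q = [1, 2, 6, 7, 8] / [3, 4] / [5]
  Insert 3 (step 9): P = [1, 2, 3, 5, 9] / [4, 7] / [6] / [8];  Q = [1, 2, 6, 7, 8] / [3, 4] / [5] / [9]
Final shape: (5, 2, 1, 1).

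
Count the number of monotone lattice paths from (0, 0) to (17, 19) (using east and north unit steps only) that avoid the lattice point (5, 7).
Number of paths = 6455805048

Total paths from (0, 0) to (17, 19): C(36, 17) = 8597496600. Paths through (5, 7): (paths (0, 0) → (5, 7)) × (paths (5, 7) → (17, 19)) = C(12, 5) · C(24, 12) = 792 · 2704156 = 2141691552. Avoidance count = 8597496600 − 2141691552 = 6455805048.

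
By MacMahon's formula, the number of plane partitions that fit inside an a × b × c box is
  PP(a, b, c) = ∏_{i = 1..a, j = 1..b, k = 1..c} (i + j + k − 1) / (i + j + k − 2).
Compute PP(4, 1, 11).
PP(4, 1, 11) = 1365

Evaluate the triple product over i = 1..4, j = 1..1, k = 1..11. The factors are (2/1) · (3/2) · (4/3) · (5/4) · (6/5) · (7/6) · (8/7) · (9/8) · … (44 factors total). The numerators and denominators telescope so the product is an integer; carrying out the multiplication exactly gives PP(4, 1, 11) = 1365.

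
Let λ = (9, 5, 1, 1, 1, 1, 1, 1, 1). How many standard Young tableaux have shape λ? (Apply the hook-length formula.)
# SYT of shape (9, 5, 1, 1, 1, 1, 1, 1, 1) = 28528500

Hook-length formula: f^λ = n! / Π hook(c), product over all cells c of the Young diagram. For λ = (9, 5, 1, 1, 1, 1, 1, 1, 1), n = 21 boxes. Hook lengths by row (left-to-right, top-to-bottom): [17, 9, 8, 7, 6, 4, 3, 2, 1]; [12, 4, 3, 2, 1]; [7]; [6]; [5]; [4]; [3]; [2]; [1]. Product of hooks = 1790873763840. So f^λ = 21! / 1790873763840 = 51090942171709440000 / 1790873763840 = 28528500.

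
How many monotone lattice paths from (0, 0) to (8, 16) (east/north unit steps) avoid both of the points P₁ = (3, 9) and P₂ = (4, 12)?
Number of paths = 495431

Inclusion–exclusion. Total paths: C(24, 8) = 735471. Through P₁: C(12, 3)·C(12, 5) = 174240. Through P₂: C(16, 4)·C(8, 4) = 127400. Since P₁ is strictly southwest of P₂, a monotone path through both must visit P₁ then P₂; paths through both = C(12, 3)·C(4, 1)·C(8, 4) = 61600. Avoid both = 735471 − 174240 − 127400 + 61600 = 495431.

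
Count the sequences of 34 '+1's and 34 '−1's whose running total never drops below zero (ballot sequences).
C_34 = 812944042149730764

These ballot sequences are counted by the Catalan number C_n = (1/(n + 1)) · C(2n, n). For n = 34: C_34 = (1/35) · C(68, 34) = 28453041475240576740/35 = 812944042149730764.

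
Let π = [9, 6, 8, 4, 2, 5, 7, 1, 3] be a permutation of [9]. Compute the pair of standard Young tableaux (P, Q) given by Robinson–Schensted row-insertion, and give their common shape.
P = [1, 3, 7] / [2, 5] / [4, 8] / [6] / [9];  Q = [1, 3, 7] / [2, 6] / [4, 9] / [5] / [8];  common shape = (3, 2, 2, 1, 1)

Row-insert the values π_1, π_2, … into P one at a time, bumping the leftmost entry strictly greater than the inserted value down to the next row. The recording tableau Q records, in position (i, j), the step at which that cell was added to P.
  Insert 9 (step 1): P = [9];  Q = [1]
  Insert 6 (step 2): P = [6] / [9];  Q = [1] / [2]
  Insert 8 (step 3): P = [6, 8] / [9];  Q = [1, 3] / [2]
  Insert 4 (step 4): P = [4, 8] / [6] / [9];  Q = [1, 3] / [2] / [4]
  Insert 2 (step 5): P = [2, 8] / [4] / [6] / [9];  Q = [1, 3] / [2] / [4] / [5]
  Insert 5 (step 6): P = [2, 5] / [4, 8] / [6] / [9];  Q = [1, 3] / [2, 6] / [4] / [5]
  Insert 7 (step 7): P = [2, 5, 7] / [4, 8] / [6] / [9];  Q = [1, 3, 7] / [2, 6] / [4] / [5]
  Insert 1 (step 8): P = [1, 5, 7] / [2, 8] / [4] / [6] / [9];  Q = [1, 3, 7] / [2, 6] / [4] / [5] / [8]
  Insert 3 (step 9): P = [1, 3, 7] / [2, 5] / [4, 8] / [6] / [9];  Q = [1, 3, 7] / [2, 6] / [4, 9] / [5] / [8]
Final shape: (3, 2, 2, 1, 1).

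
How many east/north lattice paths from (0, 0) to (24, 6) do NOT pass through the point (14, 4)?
Number of paths = 391815

Total paths from (0, 0) to (24, 6): C(30, 24) = 593775. Paths through (14, 4): (paths (0, 0) → (14, 4)) × (paths (14, 4) → (24, 6)) = C(18, 14) · C(12, 10) = 3060 · 66 = 201960. Avoidance count = 593775 − 201960 = 391815.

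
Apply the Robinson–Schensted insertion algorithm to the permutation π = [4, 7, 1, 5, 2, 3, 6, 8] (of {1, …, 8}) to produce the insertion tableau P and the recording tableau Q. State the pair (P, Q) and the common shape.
P = [1, 2, 3, 6, 8] / [4, 5] / [7];  Q = [1, 2, 6, 7, 8] / [3, 4] / [5];  common shape = (5, 2, 1)

Row-insert the values π_1, π_2, … into P one at a time, bumping the leftmost entry strictly greater than the inserted value down to the next row. The recording tableau Q records, in position (i, j), the step at which that cell was added to P.
  Insert 4 (step 1): P = [4];  Q = [1]
  Insert 7 (step 2): P = [4, 7];  Q = [1, 2]
  Insert 1 (step 3): P = [1, 7] / [4];  Q = [1, 2] / [3]
  Insert 5 (step 4): P = [1, 5] / [4, 7];  Q = [1, 2] / [3, 4]
  Insert 2 (step 5): P = [1, 2] / [4, 5] / [7];  Q = [1, 2] / [3, 4] / [5]
  Insert 3 (step 6): P = [1, 2, 3] / [4, 5] / [7];  Q = [1, 2, 6] / [3, 4] / [5]
  Insert 6 (step 7): P = [1, 2, 3, 6] / [4, 5] / [7];  Q = [1, 2, 6, 7] / [3, 4] / [5]
  Insert 8 (step 8): P = [1, 2, 3, 6, 8] / [4, 5] / [7];  Q = [1, 2, 6, 7, 8] / [3, 4] / [5]
Final shape: (5, 2, 1).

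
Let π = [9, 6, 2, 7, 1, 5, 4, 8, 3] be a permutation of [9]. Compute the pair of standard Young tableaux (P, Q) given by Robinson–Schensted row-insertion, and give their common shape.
P = [1, 3, 8] / [2, 4] / [5, 7] / [6] / [9];  Q = [1, 4, 8] / [2, 6] / [3, 7] / [5] / [9];  common shape = (3, 2, 2, 1, 1)

Row-insert the values π_1, π_2, … into P one at a time, bumping the leftmost entry strictly greater than the inserted value down to the next row. The recording tableau Q records, in position (i, j), the step at which that cell was added to P.
  Insert 9 (step 1): P = [9];  Q = [1]
  Insert 6 (step 2): P = [6] / [9];  Q = [1] / [2]
  Insert 2 (step 3): P = [2] / [6] / [9];  Q = [1] / [2] / [3]
  Insert 7 (step 4): P = [2, 7] / [6] / [9];  Q = [1, 4] / [2] / [3]
  Insert 1 (step 5): P = [1, 7] / [2] / [6] / [9];  Q = [1, 4] / [2] / [3] / [5]
  Insert 5 (step 6): P = [1, 5] / [2, 7] / [6] / [9];  Q = [1, 4] / [2, 6] / [3] / [5]
  Insert 4 (step 7): P = [1, 4] / [2, 5] / [6, 7] / [9];  Q = [1, 4] / [2, 6] / [3, 7] / [5]
  Insert 8 (step 8): P = [1, 4, 8] / [2, 5] / [6, 7] / [9];  Q = [1, 4, 8] / [2, 6] / [3, 7] / [5]
  Insert 3 (step 9): P = [1, 3, 8] / [2, 4] / [5, 7] / [6] / [9];  Q = [1, 4, 8] / [2, 6] / [3, 7] / [5] / [9]
Final shape: (3, 2, 2, 1, 1).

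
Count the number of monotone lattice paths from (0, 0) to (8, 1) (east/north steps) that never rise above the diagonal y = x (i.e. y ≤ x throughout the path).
Number of paths = 8

By the reflection principle (André's argument), the number of monotone paths to (8, 1) with n ≤ m that never go above y = x is C(9, 8) − C(9, 9) = 9 − 1 = 8.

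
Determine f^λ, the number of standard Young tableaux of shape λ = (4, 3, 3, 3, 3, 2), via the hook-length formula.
# SYT of shape (4, 3, 3, 3, 3, 2) = 1021020

Hook-length formula: f^λ = n! / Π hook(c), product over all cells c of the Young diagram. For λ = (4, 3, 3, 3, 3, 2), n = 18 boxes. Hook lengths by row (left-to-right, top-to-bottom): [9, 8, 6, 1]; [7, 6, 4]; [6, 5, 3]; [5, 4, 2]; [4, 3, 1]; [2, 1]. Product of hooks = 6270566400. So f^λ = 18! / 6270566400 = 6402373705728000 / 6270566400 = 1021020.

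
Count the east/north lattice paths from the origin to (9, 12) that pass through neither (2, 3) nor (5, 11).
Number of paths = 165940

Inclusion–exclusion. Total paths: C(21, 9) = 293930. Through P₁: C(5, 2)·C(16, 7) = 114400. Through P₂: C(16, 5)·C(5, 4) = 21840. Since P₁ is strictly southwest of P₂, a monotone path through both must visit P₁ then P₂; paths through both = C(5, 2)·C(11, 3)·C(5, 4) = 8250. Avoid both = 293930 − 114400 − 21840 + 8250 = 165940.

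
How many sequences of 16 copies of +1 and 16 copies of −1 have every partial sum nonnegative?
C_16 = 35357670

These ballot sequences are counted by the Catalan number C_n = (1/(n + 1)) · C(2n, n). For n = 16: C_16 = (1/17) · C(32, 16) = 601080390/17 = 35357670.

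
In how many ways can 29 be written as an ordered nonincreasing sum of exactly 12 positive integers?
p(29, 12 parts) = 285

Partitions of n into exactly k parts are in bijection with partitions of n − k into at most k parts (subtract 1 from each part). So p(29, exactly 12) = p(17, parts ≤ 12). Computing via the recurrence p(m, j) = p(m, j−1) + p(m−j, j) gives 285.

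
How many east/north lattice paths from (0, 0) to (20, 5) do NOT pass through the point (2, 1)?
Number of paths = 31185

Total paths from (0, 0) to (20, 5): C(25, 20) = 53130. Paths through (2, 1): (paths (0, 0) → (2, 1)) × (paths (2, 1) → (20, 5)) = C(3, 2) · C(22, 18) = 3 · 7315 = 21945. Avoidance count = 53130 − 21945 = 31185.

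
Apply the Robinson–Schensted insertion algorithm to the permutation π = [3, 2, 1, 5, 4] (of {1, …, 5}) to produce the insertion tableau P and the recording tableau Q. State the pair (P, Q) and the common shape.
P = [1, 4] / [2, 5] / [3];  Q = [1, 4] / [2, 5] / [3];  common shape = (2, 2, 1)

Row-insert the values π_1, π_2, … into P one at a time, bumping the leftmost entry strictly greater than the inserted value down to the next row. The recording tableau Q records, in position (i, j), the step at which that cell was added to P.
  Insert 3 (step 1): P = [3];  Q = [1]
  Insert 2 (step 2): P = [2] / [3];  Q = [1] / [2]
  Insert 1 (step 3): P = [1] / [2] / [3];  Q = [1] / [2] / [3]
  Insert 5 (step 4): P = [1, 5] / [2] / [3];  Q = [1, 4] / [2] / [3]
  Insert 4 (step 5): P = [1, 4] / [2, 5] / [3];  Q = [1, 4] / [2, 5] / [3]
Final shape: (2, 2, 1).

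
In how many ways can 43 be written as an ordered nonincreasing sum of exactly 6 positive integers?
p(43, 6 parts) = 2702

Partitions of n into exactly k parts are in bijection with partitions of n − k into at most k parts (subtract 1 from each part). So p(43, exactly 6) = p(37, parts ≤ 6). Computing via the recurrence p(m, j) = p(m, j−1) + p(m−j, j) gives 2702.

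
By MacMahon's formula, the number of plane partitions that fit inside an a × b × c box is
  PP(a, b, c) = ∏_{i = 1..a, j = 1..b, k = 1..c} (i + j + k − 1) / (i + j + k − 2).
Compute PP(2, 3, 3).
PP(2, 3, 3) = 175

Evaluate the triple product over i = 1..2, j = 1..3, k = 1..3. The factors are (2/1) · (3/2) · (4/3) · (3/2) · (4/3) · (5/4) · (4/3) · (5/4) · … (18 factors total). The numerators and denominators telescope so the product is an integer; carrying out the multiplication exactly gives PP(2, 3, 3) = 175.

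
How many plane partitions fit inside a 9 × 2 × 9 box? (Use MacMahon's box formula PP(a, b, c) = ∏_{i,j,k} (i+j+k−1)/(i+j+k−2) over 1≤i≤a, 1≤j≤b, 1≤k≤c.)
PP(9, 2, 9) = 449141836

Evaluate the triple product over i = 1..9, j = 1..2, k = 1..9. The factors are (2/1) · (3/2) · (4/3) · (5/4) · (6/5) · (7/6) · (8/7) · (9/8) · … (162 factors total). The numerators and denominators telescope so the product is an integer; carrying out the multiplication exactly gives PP(9, 2, 9) = 449141836.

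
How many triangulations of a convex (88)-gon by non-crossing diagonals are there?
C_86 = 4180080073556524734514695828170907458428751314320

These polygon triangulations are counted by the Catalan number C_n = (1/(n + 1)) · C(2n, n). For n = 86: C_86 = (1/87) · C(172, 86) = 363666966399417651902778537050868948883301364345840/87 = 4180080073556524734514695828170907458428751314320.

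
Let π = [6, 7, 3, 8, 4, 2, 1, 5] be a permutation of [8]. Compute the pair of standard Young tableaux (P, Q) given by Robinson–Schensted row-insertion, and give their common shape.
P = [1, 4, 5] / [2, 7, 8] / [3] / [6];  Q = [1, 2, 4] / [3, 5, 8] / [6] / [7];  common shape = (3, 3, 1, 1)

Row-insert the values π_1, π_2, … into P one at a time, bumping the leftmost entry strictly greater than the inserted value down to the next row. The recording tableau Q records, in position (i, j), the step at which that cell was added to P.
  Insert 6 (step 1): P = [6];  Q = [1]
  Insert 7 (step 2): P = [6, 7];  Q = [1, 2]
  Insert 3 (step 3): P = [3, 7] / [6];  Q = [1, 2] / [3]
  Insert 8 (step 4): P = [3, 7, 8] / [6];  Q = [1, 2, 4] / [3]
  Insert 4 (step 5): P = [3, 4, 8] / [6, 7];  Q = [1, 2, 4] / [3, 5]
  Insert 2 (step 6): P = [2, 4, 8] / [3, 7] / [6];  Q = [1, 2, 4] / [3, 5] / [6]
  Insert 1 (step 7): P = [1, 4, 8] / [2, 7] / [3] / [6];  Q = [1, 2, 4] / [3, 5] / [6] / [7]
  Insert 5 (step 8): P = [1, 4, 5] / [2, 7, 8] / [3] / [6];  Q = [1, 2, 4] / [3, 5, 8] / [6] / [7]
Final shape: (3, 3, 1, 1).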